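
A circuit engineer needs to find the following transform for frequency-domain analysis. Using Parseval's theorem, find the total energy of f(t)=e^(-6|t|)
Parseval's theorem: E = integral |f(t)|^2 dt = (1/2pi) integral |F(omega)|^2 domega
E = integral_{-inf}^{inf} e^(-12|t|) dt = 2*integral_0^inf e^(-12t) dt = 2/(2*6) = 1/6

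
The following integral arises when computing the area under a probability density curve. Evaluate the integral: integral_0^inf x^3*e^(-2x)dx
This is a Gamma integral. Substitute u=2x (du=2 dx):
integral_0^inf x^3*e^(-2x) dx=(1/2^4) integral_0^inf u^3*e^(-u) du
=Gamma(4)/2^4=3!/2^4=6/16

Answer: 3/8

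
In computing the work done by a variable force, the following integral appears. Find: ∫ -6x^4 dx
Using power rule: ∫ -6x^4 dx=-6/5 x^5+C=(-6/5)x^5+C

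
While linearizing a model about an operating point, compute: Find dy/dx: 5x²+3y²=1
Differentiate: 10x + 6y·(dy/dx) = 0
dy/dx = -10x/(6y) = -(5/3)·(x/y)

Answer: dy/dx = -(5/3)·(x/y)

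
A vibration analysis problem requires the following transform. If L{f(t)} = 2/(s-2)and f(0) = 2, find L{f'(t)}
L{f'(t)}=s·F(s) - f(0)=2s/(s-2)-2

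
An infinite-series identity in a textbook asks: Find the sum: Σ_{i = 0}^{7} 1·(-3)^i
Geometric series: S=a(1 - r^n)/(1 - r)
a=1, r=-3, n=8
S=1(1 - 6561)/4=-1640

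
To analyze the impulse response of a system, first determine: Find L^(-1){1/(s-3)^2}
L^(-1){1/(s-a)^n}=t^(n-1)·e^(at)/(n-1)!
Here a=3, n=2: t^1·e^(3t)/1

Answer: t·e^(3t)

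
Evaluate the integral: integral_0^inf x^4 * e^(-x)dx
This is a Gamma integral. Substitute u=1x:
integral_0^inf x^4 * e^(-x) dx=(1/1^5) integral_0^inf u^4 * e^(-u) du
=Gamma(5)/1^5=4!/1^5=24/1

Answer: 24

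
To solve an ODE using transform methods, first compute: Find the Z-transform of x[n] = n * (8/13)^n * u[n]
Using the property Z{n*a^n*u[n]}=az/(z-a)^2
With a=8/13: X(z)=(8/13)z/(z - 8/13)^2, |z| > 8/13

Answer: (8/13)z/(z - 8/13)^2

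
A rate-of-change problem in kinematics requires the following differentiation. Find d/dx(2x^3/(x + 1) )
Quotient rule: (f/g)' = (f'g - fg')/g²
f = 2x^3, f' = 6x^2
g = x+1, g' = 1

Answer: (6x^2·(x+1)-2x^3)/(x+1)²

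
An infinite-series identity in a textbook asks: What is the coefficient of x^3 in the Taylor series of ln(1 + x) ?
ln(1+x)=Σ (-1)^(n+1) x^n/n
Coefficient of x^3=(-1)^4/3=1/3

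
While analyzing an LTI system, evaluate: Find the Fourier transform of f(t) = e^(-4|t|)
Using the standard pair: F{e^(-a|t|)}=2a/(a^2+omega^2)
With a=4: F(omega)=8/(16+omega^2)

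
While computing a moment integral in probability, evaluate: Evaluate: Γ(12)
Γ(n)=(n-1)! for positive integers
Γ(12)=11!=39916800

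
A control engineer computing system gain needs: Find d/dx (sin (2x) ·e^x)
Product rule: (fg)'=f'g + fg'
f=sin(2x), f'=2·cos(2x)
g=e^x, g'=e^x

Answer: 2·cos(2x)·e^x + sin(2x)·e^x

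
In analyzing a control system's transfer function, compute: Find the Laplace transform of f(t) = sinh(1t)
L{sinh(at)}=a/(s²-a²)
L{sinh(1t)}=1/(s²-1)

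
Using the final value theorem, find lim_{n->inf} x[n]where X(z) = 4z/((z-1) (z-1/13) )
Final value theorem: lim x[n] = lim_{z->1} (z-1)*X(z)
(z-1)*X(z) = 4z/(z-1/13)
As z->1: 4/(1-1/13) = 4/(12/13) = 13/3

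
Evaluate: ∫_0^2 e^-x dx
Antiderivative: -e^-x
Evaluate: -(e^-2 - 1)

Answer: (e^-2 - 1)/(-1)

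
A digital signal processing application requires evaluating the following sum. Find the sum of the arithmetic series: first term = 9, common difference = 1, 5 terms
Last term: a_n = 9+(5-1)·1 = 13
Sum = n(a_1+a_n)/2 = 5(9+13)/2 = 55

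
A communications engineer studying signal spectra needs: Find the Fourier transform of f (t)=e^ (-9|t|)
Using the standard pair: F{e^(-a|t|)} = 2a/(a^2+omega^2)
With a = 9: F(omega) = 18/(81+omega^2)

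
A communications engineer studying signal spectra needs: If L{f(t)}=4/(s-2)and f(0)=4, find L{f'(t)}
L{f'(t)} = s·F(s) - f(0) = 4s/(s-2)-4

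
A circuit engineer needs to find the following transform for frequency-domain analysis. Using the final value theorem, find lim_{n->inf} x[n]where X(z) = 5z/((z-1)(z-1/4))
Final value theorem: lim x[n] = lim_{z->1} (z-1)*X(z)
(z-1)*X(z) = 5z/(z-1/4)
As z->1: 5/(1-1/4) = 5/(3/4) = 20/3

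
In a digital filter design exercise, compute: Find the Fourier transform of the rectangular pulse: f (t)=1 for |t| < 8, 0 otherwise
F(omega) = integral from -8 to 8 of e^(-j * omega * t) dt
= 2 * sin(8 * omega)/omega = 16 * sinc(8 * omega/pi)

Answer: 2 * sin(8 * omega)/omega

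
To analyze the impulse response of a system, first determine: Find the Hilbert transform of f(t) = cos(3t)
The Hilbert transform shifts each frequency component by -pi/2.
H{cos(wt)}=sin(wt)
With w=3: H{cos(3t)}=sin(3t)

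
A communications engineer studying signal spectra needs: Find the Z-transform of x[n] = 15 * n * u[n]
Z{n*u[n]}=z/(z-1)^2
By linearity: Z{15*n*u[n]}=15z/(z-1)^2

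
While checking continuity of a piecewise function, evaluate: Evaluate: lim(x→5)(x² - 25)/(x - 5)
Factor: (x² - 25) = (x-5)(x + 5)
Cancel (x-5): lim(x→5) (x + 5) = 10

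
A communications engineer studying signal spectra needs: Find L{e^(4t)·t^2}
First shifting: L{e^(at)f(t)} = F(s-a)
L{t^2} = 2/s^3
Shift s → s-4: 2/(s-4)^3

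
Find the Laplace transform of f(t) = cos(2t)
L{cos(wt)} = s/(s²+w²)
L{cos(2t)} = s/(s²+4)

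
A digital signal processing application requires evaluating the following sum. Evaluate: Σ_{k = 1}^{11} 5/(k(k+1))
Partial fractions: 5/(k(k+1)) = 5/k - 5/(k+1)
Telescoping sum: 5(1-1/12) = 5·11/12

Answer: 55/12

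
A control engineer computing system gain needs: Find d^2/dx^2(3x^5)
Apply power rule 2 times:
d^1: 15x^4
d^2: 60x^3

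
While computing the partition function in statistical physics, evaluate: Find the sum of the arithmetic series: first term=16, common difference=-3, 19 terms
Last term: a_n = 16+(19-1)·-3 = -38
Sum = n(a_1+a_n)/2 = 19(16+(-38))/2 = -209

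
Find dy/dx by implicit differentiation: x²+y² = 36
Differentiate both sides: 2x + 2y·(dy/dx)=0
Solve: dy/dx=-2x/(2y)=-x/y

Answer: dy/dx=-x/y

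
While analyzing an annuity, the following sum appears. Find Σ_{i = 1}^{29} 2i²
=2·n(n + 1)(2n + 1)/6=2·29·30·59/6=17110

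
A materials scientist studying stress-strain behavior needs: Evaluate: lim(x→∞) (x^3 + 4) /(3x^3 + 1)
Divide numerator and denominator by x^3:
lim (1 + 4/x^3)/(3 + 1/x^3) = 1/3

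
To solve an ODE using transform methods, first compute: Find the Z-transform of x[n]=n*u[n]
Standard pair: Z{n * u[n]}=z/(z-1)^2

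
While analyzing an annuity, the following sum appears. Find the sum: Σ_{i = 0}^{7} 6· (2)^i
Geometric series: S=a(1 - r^n)/(1 - r)
a=6, r=2, n=8
S=6(1 - 256)/-1=1530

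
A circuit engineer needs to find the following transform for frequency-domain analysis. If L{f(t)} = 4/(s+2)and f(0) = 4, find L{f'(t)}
L{f'(t)} = s·F(s) - f(0) = 4s/(s + 2) - 4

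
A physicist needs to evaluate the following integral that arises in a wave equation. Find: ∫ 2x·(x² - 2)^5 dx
Let u = x² - 2, du = 2x dx
∫ u^5 du = u^6/6 + C

Answer: (x² - 2)^6/6 + C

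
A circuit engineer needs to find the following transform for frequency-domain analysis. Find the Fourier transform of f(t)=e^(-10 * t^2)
The Fourier transform of a Gaussian e^(-a * t^2) is sqrt(pi/a) * e^(-omega^2/(4a)).
With a=10: F(omega)=sqrt(pi/10) * e^(-omega^2/40)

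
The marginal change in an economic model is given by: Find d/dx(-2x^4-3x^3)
Power rule: d/dx(ax^n)=n·a·x^(n-1)
Term by term: -8·x^3 - 9·x^2

Answer: -8x^3 - 9x^2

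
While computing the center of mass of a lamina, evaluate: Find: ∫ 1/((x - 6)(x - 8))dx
Partial fractions: 1/((x-6)(x-8)) = A/(x-6)+B/(x-8)
A = -1/2, B = 1/2
∫ [-1/2· 1/(x-6)+1/2· 1/(x-8)] dx
= (1/2)[ln|x-8| - ln|x-6|]+C

Answer: (1/2)·ln|(x-8)/(x-6)|+C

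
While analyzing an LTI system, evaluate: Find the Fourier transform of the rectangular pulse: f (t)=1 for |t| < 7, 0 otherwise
F(omega)=integral from -7 to 7 of e^(-j * omega * t) dt
=2 * sin(7 * omega)/omega=14 * sinc(7 * omega/pi)

Answer: 2 * sin(7 * omega)/omega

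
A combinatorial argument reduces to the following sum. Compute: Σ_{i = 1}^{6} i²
Using formula: Σ i^2 = n(n+1)(2n+1)/6 = 6·7·13/6 = 91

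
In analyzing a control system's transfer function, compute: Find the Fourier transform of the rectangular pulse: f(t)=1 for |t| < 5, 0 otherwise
F(omega)=integral from -5 to 5 of e^(-j*omega*t) dt
=2*sin(5*omega)/omega=10*sinc(5*omega/pi)

Answer: 2*sin(5*omega)/omega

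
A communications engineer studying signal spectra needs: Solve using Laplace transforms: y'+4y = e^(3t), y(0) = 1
Take L: sY - 1+4Y=1/(s-3)
Y(s+4)=1/(s-3)+1
Y=1/((s-3)(s+4))+1/(s+4)
Partial fractions: 1/((s-3)(s+4))=(1/7)/(s-3) - (1/7)/(s+4)
So Y=(1/7)/(s-3)+(6/7)/(s+4)
Inverse Laplace transform (L^(-1){1/(s-3)}=e^(3t), L^(-1){1/(s+4)}=e^(-4t)):

Answer: y(t)=(1/7)·e^(3t)+(6/7)·e^(-4t)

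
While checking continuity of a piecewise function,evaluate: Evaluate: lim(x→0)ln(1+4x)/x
L'Hôpital (0/0): lim 4/(1+4x) / 1=4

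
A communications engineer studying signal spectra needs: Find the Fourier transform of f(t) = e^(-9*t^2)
The Fourier transform of a Gaussian e^(-a*t^2) is sqrt(pi/a)*e^(-omega^2/(4a)).
With a = 9: F(omega) = sqrt(pi)/3*e^(-omega^2/36)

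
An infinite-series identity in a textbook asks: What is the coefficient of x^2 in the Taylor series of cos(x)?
cos(x) = Σ (-1)^k x^(2k)/(2k)!
For x^2: (-1)^1/2! = -1/2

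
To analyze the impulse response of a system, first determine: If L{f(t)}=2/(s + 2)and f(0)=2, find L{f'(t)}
L{f'(t)} = s·F(s) - f(0) = 2s/(s + 2) - 2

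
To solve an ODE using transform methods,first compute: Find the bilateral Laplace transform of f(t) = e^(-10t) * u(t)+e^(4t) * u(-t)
For e^(-10t)*u(t): L=1/(s+10), Re(s) > -10
For e^(4t)*u(-t): L=-1/(s-4), Re(s) < 4
Combined: F(s)=1/(s+10)-1/(s-4), -10 < Re(s) < 4

Answer: 1/(s+10)-1/(s-4), ROC: -10 < Re(s) < 4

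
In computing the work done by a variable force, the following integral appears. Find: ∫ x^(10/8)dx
Power rule: ∫ x^(5/4) dx = x^(9/4)/(9/4) + C

Answer: (4/9)·x^(9/4) + C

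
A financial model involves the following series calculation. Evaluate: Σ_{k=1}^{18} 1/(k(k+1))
Partial fractions: 1/(k(k+1))=1/k - 1/(k+1)
Telescoping sum: 1(1-1/19)=1·18/19

Answer: 18/19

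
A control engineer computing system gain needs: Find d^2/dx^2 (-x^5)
Apply power rule 2 times:
d^1: -5x^4
d^2: -20x^3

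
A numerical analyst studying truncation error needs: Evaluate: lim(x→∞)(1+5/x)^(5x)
Rewrite as [(1 + 5/x)^x]^5.
lim(1 + 5/x)^x=e^5, so limit=(e^5)^5=e^25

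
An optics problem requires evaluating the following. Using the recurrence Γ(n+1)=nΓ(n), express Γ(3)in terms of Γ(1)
Γ(3)=2Γ(2)=2·1Γ(1)=...=2!·Γ(1)=2·Γ(1)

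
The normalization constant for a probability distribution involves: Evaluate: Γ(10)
Γ(n)=(n-1)! for positive integers
Γ(10)=9!=362880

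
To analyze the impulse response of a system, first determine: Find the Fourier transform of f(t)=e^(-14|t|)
Using the standard pair: F{e^(-a|t|)}=2a/(a^2+omega^2)
With a=14: F(omega)=28/(196+omega^2)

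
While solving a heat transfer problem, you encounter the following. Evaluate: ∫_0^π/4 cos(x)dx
Antiderivative: sin(x)
Evaluate at bounds: [sin(1·π/4)/1] - [sin(1·0)/1]
=((√2/2) - (0))/1=√2/2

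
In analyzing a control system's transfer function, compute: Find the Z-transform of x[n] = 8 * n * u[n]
Z{n*u[n]} = z/(z-1)^2
By linearity: Z{8*n*u[n]} = 8z/(z-1)^2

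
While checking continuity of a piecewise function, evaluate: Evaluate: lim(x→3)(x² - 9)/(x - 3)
Factor: (x² - 9) = (x-3)(x+3)
Cancel (x-3): lim(x→3) (x+3) = 6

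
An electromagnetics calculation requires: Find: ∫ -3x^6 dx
Using power rule: ∫ -3x^6 dx=-3/7 x^7 + C=(-3/7)x^7 + C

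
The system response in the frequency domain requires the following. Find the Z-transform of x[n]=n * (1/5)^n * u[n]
Using the property Z{n*a^n*u[n]}=az/(z-a)^2
With a=1/5: X(z)=(1/5)z/(z - 1/5)^2, |z| > 1/5

Answer: (1/5)z/(z - 1/5)^2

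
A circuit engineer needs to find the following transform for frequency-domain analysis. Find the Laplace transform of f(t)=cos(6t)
L{cos(wt)} = s/(s²+w²)
L{cos(6t)} = s/(s²+36)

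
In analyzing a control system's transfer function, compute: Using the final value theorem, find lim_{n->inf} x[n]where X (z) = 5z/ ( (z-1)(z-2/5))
Final value theorem: lim x[n]=lim_{z->1} (z-1) * X(z)
(z-1) * X(z)=5z/(z-2/5)
As z->1: 5/(1 - 2/5)=5/(3/5)=25/3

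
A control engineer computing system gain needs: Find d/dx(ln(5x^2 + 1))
Chain rule: d/dx[ln(u)] = u'/u where u = 5x^2+1
u' = 10x

Answer: (10x)/(5x^2+1)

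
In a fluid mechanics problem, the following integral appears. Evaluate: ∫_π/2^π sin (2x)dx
Antiderivative: -cos(2x)/2
Evaluate at bounds: [-cos(2·π)/2] - [-cos(2·π/2)/2]
=(-(1) + (-1))/2=-1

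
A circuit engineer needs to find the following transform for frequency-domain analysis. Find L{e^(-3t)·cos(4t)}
First shifting: L{e^(at)f(t)} = F(s-a)
L{cos(4t)} = s/(s²+16)
Shift: (s+3)/((s+3)²+16)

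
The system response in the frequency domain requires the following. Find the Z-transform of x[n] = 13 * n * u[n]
Z{n * u[n]}=z/(z-1)^2
By linearity: Z{13 * n * u[n]}=13z/(z-1)^2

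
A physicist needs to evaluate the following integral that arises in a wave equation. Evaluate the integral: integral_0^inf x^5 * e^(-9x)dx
This is a Gamma integral. Substitute u=9x (du=9 dx):
integral_0^inf x^5 * e^(-9x) dx=(1/9^6) integral_0^inf u^5 * e^(-u) du
=Gamma(6)/9^6=5!/9^6=120/531441

Answer: 40/177147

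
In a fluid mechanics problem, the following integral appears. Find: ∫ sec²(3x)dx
Since d/dx[tan(3x)]=3sec²(3x), integral=tan(3x)/3 + C

Answer: (1/3)tan(3x) + C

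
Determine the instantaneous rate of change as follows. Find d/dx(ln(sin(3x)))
Chain rule: d/dx[ln(u)]=u'/u where u=sin(3x)
u'=3cos(3x)

Answer: (3cos(3x))/(sin(3x))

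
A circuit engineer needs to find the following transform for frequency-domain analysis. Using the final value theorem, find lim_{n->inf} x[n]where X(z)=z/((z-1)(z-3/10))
Final value theorem: lim x[n]=lim_{z->1} (z-1) * X(z)
(z-1) * X(z)=z/(z-3/10)
As z->1: 1/(1-3/10)=1/(7/10)=10/7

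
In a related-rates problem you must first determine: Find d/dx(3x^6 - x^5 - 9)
Power rule: d/dx(ax^n) = n·a·x^(n-1)
Term by term: 18·x^5-5·x^4

Answer: 18x^5-5x^4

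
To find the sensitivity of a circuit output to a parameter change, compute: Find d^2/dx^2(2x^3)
Apply power rule 2 times:
d^1: 6x^2
d^2: 12x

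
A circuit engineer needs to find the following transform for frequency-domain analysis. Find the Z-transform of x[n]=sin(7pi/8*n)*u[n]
Z{sin(w0*n)*u[n]} = z*sin(w0)/(z^2 - 2z*cos(w0) + 1)
With w0 = 7pi/8: X(z) = z*sin(7pi/8)/(z^2 - 2z*cos(7pi/8) + 1)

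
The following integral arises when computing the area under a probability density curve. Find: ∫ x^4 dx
Using power rule: ∫ x^4 dx=1/5 x^5+C=(1/5)x^5+C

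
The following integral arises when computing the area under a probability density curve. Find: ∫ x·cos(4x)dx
By parts: u=x, dv=cos(4x) dx
du=dx, v=sin(4x)/4
=x·sin(4x)/4 + cos(4x)/4² + C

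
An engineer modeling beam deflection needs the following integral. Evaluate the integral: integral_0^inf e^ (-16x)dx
integral_0^inf e^(-16x) dx = [-1/16*e^(-16x)]_0^inf
= 0 - (-1/16) = 1/16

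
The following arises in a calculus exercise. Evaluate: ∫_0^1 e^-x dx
Antiderivative: -e^-x
Evaluate: -(e^-1 - 1)

Answer: (e^-1 - 1)/(-1)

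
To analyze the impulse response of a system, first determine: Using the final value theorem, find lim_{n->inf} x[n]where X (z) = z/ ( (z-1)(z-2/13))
Final value theorem: lim x[n] = lim_{z->1} (z-1)*X(z)
(z-1)*X(z) = z/(z-2/13)
As z->1: 1/(1 - 2/13) = 1/(11/13) = 13/11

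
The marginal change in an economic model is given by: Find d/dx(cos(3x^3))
Chain rule: d/dx[cos(u)] = -sin(u)·u' where u = 3x^3
u' = 9x^2

Answer: -9x^2·sin(3x^3)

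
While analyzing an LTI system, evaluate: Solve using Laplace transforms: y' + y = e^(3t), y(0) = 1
Take L: sY - 1+Y=1/(s-3)
Y(s+1)=1/(s-3)+1
Y=1/((s-3)(s+1))+1/(s+1)
Partial fractions: 1/((s-3)(s+1))=(1/4)/(s-3) - (1/4)/(s+1)
So Y=(1/4)/(s-3)+(3/4)/(s+1)
Inverse Laplace transform (L^(-1){1/(s-3)}=e^(3t), L^(-1){1/(s+1)}=e^(-t)):

Answer: y(t)=(1/4)·e^(3t)+(3/4)·e^(-t)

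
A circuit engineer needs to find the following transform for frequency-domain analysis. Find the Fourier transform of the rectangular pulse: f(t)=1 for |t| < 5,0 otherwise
F(omega)=integral from -5 to 5 of e^(-j * omega * t) dt
=2 * sin(5 * omega)/omega=10 * sinc(5 * omega/pi)

Answer: 2 * sin(5 * omega)/omega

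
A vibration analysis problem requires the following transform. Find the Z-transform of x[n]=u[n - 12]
Using the time-shift property: Z{u[n-12]}=z^(-12) * z/(z-1)
=z^(-11)/(z-1)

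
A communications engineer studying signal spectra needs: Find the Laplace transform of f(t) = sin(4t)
L{sin(wt)}=w/(s²+w²)
L{sin(4t)}=4/(s²+16)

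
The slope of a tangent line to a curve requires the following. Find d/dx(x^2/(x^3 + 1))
Quotient rule: (f/g)'=(f'g - fg')/g²
f=x^2, f'=2x
g=x^3 + 1, g'=3x^2

Answer: (2x·(x^3 + 1) - 3x^4)/(x^3 + 1)²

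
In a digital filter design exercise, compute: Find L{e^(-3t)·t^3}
First shifting: L{e^(at)f(t)}=F(s-a)
L{t^3}=6/s^4
Shift s → s+3: 6/(s+3)^4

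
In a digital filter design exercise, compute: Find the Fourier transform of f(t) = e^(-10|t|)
Using the standard pair: F{e^(-a|t|)} = 2a/(a^2+omega^2)
With a = 10: F(omega) = 20/(100+omega^2)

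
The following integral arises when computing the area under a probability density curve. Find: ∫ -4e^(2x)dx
Since d/dx[e^(2x)]=2e^(2x), we get -2 e^(2x) + C

Answer: -2e^(2x) + C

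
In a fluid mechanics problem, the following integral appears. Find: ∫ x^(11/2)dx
Power rule: ∫ x^(11/2) dx = x^(13/2)/(13/2) + C

Answer: (2/13)·x^(13/2) + C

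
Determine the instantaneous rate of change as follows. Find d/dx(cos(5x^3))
Chain rule: d/dx[cos(u)]=-sin(u)·u' where u=5x^3
u'=15x^2

Answer: -15x^2·sin(5x^3)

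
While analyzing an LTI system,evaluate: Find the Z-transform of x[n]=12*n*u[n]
Z{n*u[n]}=z/(z-1)^2
By linearity: Z{12*n*u[n]}=12z/(z-1)^2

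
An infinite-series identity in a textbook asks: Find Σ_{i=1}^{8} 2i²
= 2·n(n + 1)(2n + 1)/6 = 2·8·9·17/6 = 408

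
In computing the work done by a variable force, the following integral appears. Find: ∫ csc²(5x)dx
Since d/dx[-cot(5x)]=5csc²(5x), integral=-cot(5x)/5 + C

Answer: (-1/5)cot(5x) + C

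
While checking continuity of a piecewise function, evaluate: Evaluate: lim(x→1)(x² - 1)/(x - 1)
Factor: (x² - 1) = (x-1)(x + 1)
Cancel (x-1): lim(x→1) (x + 1) = 2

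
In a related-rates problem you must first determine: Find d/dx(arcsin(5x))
d/dx[arcsin(u)] = u'/√(1-u²), u = 5x, u' = 5

Answer: 5/√(1-25x²)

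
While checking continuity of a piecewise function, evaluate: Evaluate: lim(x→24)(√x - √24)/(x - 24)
Multiply by conjugate (√x+√24)/(√x+√24):
= (x - 24)/((x - 24)(√x+√24)) = 1/(√x+√24)
As x → 24: 1/(2√24)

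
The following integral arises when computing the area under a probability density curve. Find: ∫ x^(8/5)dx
Power rule: ∫ x^(8/5) dx = x^(13/5)/(13/5)+C

Answer: (5/13)·x^(13/5)+C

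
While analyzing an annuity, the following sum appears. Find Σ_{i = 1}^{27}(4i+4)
= 4·Σ i + 4·27 = 4·378 + 108 = 1620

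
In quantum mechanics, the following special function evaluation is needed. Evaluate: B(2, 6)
B(x,y) = Γ(x)Γ(y)/Γ(x+y) = (x-1)!(y-1)!/(x+y-1)!
B(2,6) = 1!·5!/7! = 1/42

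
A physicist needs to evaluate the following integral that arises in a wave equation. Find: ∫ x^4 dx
Using power rule: ∫ x^4 dx = 1/5 x^5+C = (1/5)x^5+C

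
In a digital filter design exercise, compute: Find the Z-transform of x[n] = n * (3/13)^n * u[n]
Using the property Z{n*a^n*u[n]} = az/(z-a)^2
With a = 3/13: X(z) = (3/13)z/(z - 3/13)^2, |z| > 3/13

Answer: (3/13)z/(z - 3/13)^2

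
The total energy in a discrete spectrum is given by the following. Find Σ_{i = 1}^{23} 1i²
= 1·n(n + 1)(2n + 1)/6 = 1·23·24·47/6 = 4324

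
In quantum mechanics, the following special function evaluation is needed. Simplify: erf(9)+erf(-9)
erf is odd: erf(-9)=-erf(9)
erf(9) + erf(-9)=erf(9) - erf(9)=0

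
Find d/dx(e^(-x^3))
Chain rule: d/dx[e^u] = e^u · u' where u = -x^3
u' = -3x^2

Answer: -3x^2·e^(-x^3)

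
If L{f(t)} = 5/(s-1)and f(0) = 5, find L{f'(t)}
L{f'(t)} = s·F(s) - f(0) = 5s/(s-1) - 5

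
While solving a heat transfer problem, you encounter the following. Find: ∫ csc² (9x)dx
Since d/dx[-cot(9x)] = 9csc²(9x), integral = -cot(9x)/9 + C

Answer: (-1/9)cot(9x) + C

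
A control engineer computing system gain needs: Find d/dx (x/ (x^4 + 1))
Quotient rule: (f/g)' = (f'g - fg')/g²
f = x, f' = 1
g = x^4+1, g' = 4x^3

Answer: (1·(x^4+1)-4x^4)/(x^4+1)²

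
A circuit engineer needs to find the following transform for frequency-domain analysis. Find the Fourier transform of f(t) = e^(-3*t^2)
The Fourier transform of a Gaussian e^(-a*t^2) is sqrt(pi/a)*e^(-omega^2/(4a)).
With a = 3: F(omega) = sqrt(pi/3)*e^(-omega^2/12)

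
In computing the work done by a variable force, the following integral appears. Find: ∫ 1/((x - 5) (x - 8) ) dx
Partial fractions: 1/((x-5)(x-8)) = A/(x-5)+B/(x-8)
A = -1/3, B = 1/3
∫ [-1/3· 1/(x-5)+1/3· 1/(x-8)] dx
= (1/3)[ln|x-8| - ln|x-5|]+C

Answer: (1/3)·ln|(x-8)/(x-5)|+C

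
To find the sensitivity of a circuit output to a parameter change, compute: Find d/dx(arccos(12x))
d/dx[arccos(u)]=-u'/√(1-u²), u=12x, u'=12

Answer: -12/√(1-144x²)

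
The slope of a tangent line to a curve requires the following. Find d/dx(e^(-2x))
Chain rule: d/dx[e^u] = e^u · u' where u = -2x
u' = -2

Answer: -2·e^(-2x)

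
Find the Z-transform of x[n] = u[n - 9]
Using the time-shift property: Z{u[n-9]}=z^(-9) * z/(z-1)
=z^(-8)/(z-1)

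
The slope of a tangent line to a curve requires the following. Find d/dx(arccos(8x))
d/dx[arccos(u)] = -u'/√(1-u²), u = 8x, u' = 8

Answer: -8/√(1 - 64x²)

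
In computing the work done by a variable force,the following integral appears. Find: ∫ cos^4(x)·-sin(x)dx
Let u = cos(x), du = -sin(x) dx
∫ u^4 du = u^5/5+C

Answer: cos^5(x)/5+C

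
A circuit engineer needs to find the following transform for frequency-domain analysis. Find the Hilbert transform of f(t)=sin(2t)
The Hilbert transform shifts each frequency component by -pi/2.
H{sin(wt)} = -cos(wt)
With w = 2: H{sin(2t)} = -cos(2t)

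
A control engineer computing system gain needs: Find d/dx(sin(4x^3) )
Chain rule: d/dx[sin(u)] = cos(u)·u' where u = 4x^3
u' = 12x^2

Answer: 12x^2·cos(4x^3)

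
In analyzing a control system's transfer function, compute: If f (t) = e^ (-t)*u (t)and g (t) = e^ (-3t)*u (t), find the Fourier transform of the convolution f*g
By the convolution theorem: F{f*g} = F(omega)*G(omega)
F(omega) = 1/(1+j*omega), G(omega) = 1/(3+j*omega)
F{f*g} = 1/((1+j*omega)(3+j*omega))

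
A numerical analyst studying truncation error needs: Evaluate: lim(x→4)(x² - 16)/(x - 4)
Factor: (x² - 16)=(x-4)(x + 4)
Cancel (x-4): lim(x→4) (x + 4)=8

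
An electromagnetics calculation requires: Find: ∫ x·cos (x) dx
By parts: u=x, dv=cos(x) dx
du=dx, v=sin(x)
=x·sin(x) + cos(x) + C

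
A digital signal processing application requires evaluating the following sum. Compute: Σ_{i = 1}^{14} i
Using formula: Σ i^1 = n(n+1)/2 = 14·15/2 = 105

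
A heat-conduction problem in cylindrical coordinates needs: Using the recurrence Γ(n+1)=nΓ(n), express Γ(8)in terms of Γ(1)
Γ(8) = 7Γ(7) = 7·6Γ(6) = ... = 7!·Γ(1) = 5040·Γ(1)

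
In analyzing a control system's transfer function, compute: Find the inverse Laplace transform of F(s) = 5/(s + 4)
L^(-1){5/(s-a)} = c·e^(at)
Here a = -4, c = 5

Answer: 5e^(-4t)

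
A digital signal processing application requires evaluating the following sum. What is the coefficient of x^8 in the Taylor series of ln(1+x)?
ln(1 + x) = Σ (-1)^(n + 1) x^n/n
Coefficient of x^8 = (-1)^9/8 = -1/8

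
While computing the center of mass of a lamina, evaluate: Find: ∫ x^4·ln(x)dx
By parts: u=ln(x), dv=x^4 dx
du=1/x dx, v=x^5/5
=x^5·ln(x)/5 - ∫ x^4/5 dx
=x^5·ln(x)/5 - x^5/25+C

Answer: x^5(ln(x)/5-1/25)+C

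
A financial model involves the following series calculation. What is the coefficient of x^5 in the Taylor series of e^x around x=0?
Taylor series of e^x=Σ x^n/n!
Coefficient of x^5=1/5!=1/120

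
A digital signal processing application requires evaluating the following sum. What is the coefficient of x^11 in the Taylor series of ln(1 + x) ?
ln(1+x) = Σ (-1)^(n+1) x^n/n
Coefficient of x^11 = (-1)^12/11 = 1/11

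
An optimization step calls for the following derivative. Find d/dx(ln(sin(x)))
Chain rule: d/dx[ln(u)] = u'/u where u = sin(x)
u' = cos(x)

Answer: (cos(x))/(sin(x))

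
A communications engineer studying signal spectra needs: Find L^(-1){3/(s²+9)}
L^(-1){w/(s² + w²)} = sin(wt)
Here w = 3

Answer: sin(3t)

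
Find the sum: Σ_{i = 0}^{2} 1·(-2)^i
Geometric series: S=a(1 - r^n)/(1 - r)
a=1, r=-2, n=3
S=1(1 + 8)/3=3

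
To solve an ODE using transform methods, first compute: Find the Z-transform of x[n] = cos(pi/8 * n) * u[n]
Z{cos(w0*n)*u[n]}=z(z - cos(w0))/(z^2 - 2z*cos(w0) + 1)
With w0=pi/8: X(z)=z(z - cos(pi/8))/(z^2 - 2z*cos(pi/8) + 1)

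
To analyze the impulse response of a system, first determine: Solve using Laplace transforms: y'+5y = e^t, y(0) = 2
Take L: sY - 2+5Y = 1/(s-1)
Y(s+5) = 1/(s-1)+2
Y = 1/((s-1)(s+5))+2/(s+5)
Partial fractions: 1/((s-1)(s+5)) = (1/6)/(s-1) - (1/6)/(s+5)
So Y = (1/6)/(s-1)+(11/6)/(s+5)
Inverse Laplace transform (L^(-1){1/(s-1)} = e^t, L^(-1){1/(s+5)} = e^(-5t)):

Answer: y(t) = (1/6)·e^t+(11/6)·e^(-5t)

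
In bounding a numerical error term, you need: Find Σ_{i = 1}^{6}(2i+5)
=2·Σ i + 5·6=2·21 + 30=72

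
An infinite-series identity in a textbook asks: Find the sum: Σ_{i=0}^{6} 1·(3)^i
Geometric series: S=a(1 - r^n)/(1 - r)
a=1, r=3, n=7
S=1(1-2187)/-2=1093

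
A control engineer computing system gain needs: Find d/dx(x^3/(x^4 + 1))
Quotient rule: (f/g)' = (f'g - fg')/g²
f = x^3, f' = 3x^2
g = x^4+1, g' = 4x^3

Answer: (3x^2·(x^4+1)-4x^6)/(x^4+1)²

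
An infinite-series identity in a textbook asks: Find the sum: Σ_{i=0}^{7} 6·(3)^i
Geometric series: S=a(1 - r^n)/(1 - r)
a=6, r=3, n=8
S=6(1 - 6561)/-2=19680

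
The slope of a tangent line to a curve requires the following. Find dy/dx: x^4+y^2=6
Differentiate: 4x^3+2y·(dy/dx)=0
dy/dx=-4x^3/(2y)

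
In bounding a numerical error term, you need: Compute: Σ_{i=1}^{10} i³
Using formula: Σ i^3=[n(n+1)/2]²=[10·11/2]²=3025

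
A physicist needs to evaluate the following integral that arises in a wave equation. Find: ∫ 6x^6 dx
Using power rule: ∫ 6x^6 dx = 6/7 x^7 + C = (6/7)x^7 + C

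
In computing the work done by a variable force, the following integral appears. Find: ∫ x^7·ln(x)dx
By parts: u = ln(x), dv = x^7 dx
du = 1/x dx, v = x^8/8
= x^8·ln(x)/8 - ∫ x^7/8 dx
= x^8·ln(x)/8 - x^8/64 + C

Answer: x^8(ln(x)/8 - 1/64) + C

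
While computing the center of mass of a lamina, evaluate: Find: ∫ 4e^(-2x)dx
Since d/dx[e^(-2x)]=-2e^(-2x), we get -2 e^(-2x) + C

Answer: -2e^(-2x) + C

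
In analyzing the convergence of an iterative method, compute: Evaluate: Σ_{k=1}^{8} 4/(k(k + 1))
Partial fractions: 4/(k(k + 1))=4/k - 4/(k + 1)
Telescoping sum: 4(1 - 1/9)=4·8/9

Answer: 32/9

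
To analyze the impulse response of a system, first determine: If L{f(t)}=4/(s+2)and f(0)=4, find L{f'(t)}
L{f'(t)}=s·F(s) - f(0)=4s/(s + 2) - 4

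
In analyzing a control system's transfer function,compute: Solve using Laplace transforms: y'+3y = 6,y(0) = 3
Take L of both sides: sY(s) - 3 + 3Y(s)=6/s
Y(s)(s + 3)=6/s + 3
Y(s)=6/(s(s + 3)) + 3/(s + 3)
Partial fractions: 6/(s(s + 3))=2/s - 2/(s + 3)
So Y(s)=2/s + 1/(s + 3)
Inverse transform (L^(-1){1/s}=1, L^(-1){1/(s + 3)}=e^(-3t)):

Answer: y(t)=2 + e^(-3t)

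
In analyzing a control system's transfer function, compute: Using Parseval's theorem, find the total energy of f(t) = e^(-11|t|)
Parseval's theorem: E = integral |f(t)|^2 dt = (1/2pi) integral |F(omega)|^2 domega
E = integral_{-inf}^{inf} e^(-22|t|) dt = 2*integral_0^inf e^(-22t) dt = 2/(2*11) = 1/11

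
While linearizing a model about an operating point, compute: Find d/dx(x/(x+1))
Quotient rule: (f/g)'=(f'g - fg')/g²
f=x, f'=1
g=x + 1, g'=1

Answer: (1·(x + 1) - x)/(x + 1)²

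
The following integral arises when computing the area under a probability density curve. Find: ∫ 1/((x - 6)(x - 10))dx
Partial fractions: 1/((x-6)(x-10)) = A/(x-6)+B/(x-10)
A = -1/4, B = 1/4
∫ [-1/4· 1/(x-6)+1/4· 1/(x-10)] dx
= (1/4)[ln|x-10| - ln|x-6|]+C

Answer: (1/4)·ln|(x-10)/(x-6)|+C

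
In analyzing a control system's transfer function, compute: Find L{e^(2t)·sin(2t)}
First shifting: L{e^(at)f(t)}=F(s-a)
L{sin(2t)}=2/(s²+4)
Shift: 2/((s-2)²+4)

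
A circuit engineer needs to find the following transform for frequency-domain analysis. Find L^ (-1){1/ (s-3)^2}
L^(-1){1/(s-a)^n} = t^(n-1)·e^(at)/(n-1)!
Here a = 3, n = 2: t^1·e^(3t)/1

Answer: t·e^(3t)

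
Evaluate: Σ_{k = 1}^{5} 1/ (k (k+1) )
Partial fractions: 1/(k(k+1)) = 1/k - 1/(k+1)
Telescoping sum: 1(1-1/6) = 1·5/6

Answer: 5/6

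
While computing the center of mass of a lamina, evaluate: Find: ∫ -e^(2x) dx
Since d/dx[e^(2x)] = 2e^(2x), we get -1/2 e^(2x)+C

Answer: (-1/2)e^(2x)+C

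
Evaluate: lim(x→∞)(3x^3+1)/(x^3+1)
Divide numerator and denominator by x^3:
lim (3 + 1/x^3)/(1 + 1/x^3)=3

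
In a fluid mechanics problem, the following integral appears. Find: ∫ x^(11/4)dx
Power rule: ∫ x^(11/4) dx = x^(15/4)/(15/4) + C

Answer: (4/15)·x^(15/4) + C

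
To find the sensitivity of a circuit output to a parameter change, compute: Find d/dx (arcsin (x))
d/dx[arcsin(u)] = u'/√(1-u²), u = x, u' = 1

Answer: 1/√(1-x²)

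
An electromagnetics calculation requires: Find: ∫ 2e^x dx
Since d/dx[e^x]=+e^x, we get 2e^x+C

Answer: 2e^x+C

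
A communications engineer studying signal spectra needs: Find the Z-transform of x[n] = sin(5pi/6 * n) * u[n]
Z{sin(w0*n)*u[n]} = z*sin(w0)/(z^2-2z*cos(w0)+1)
With w0 = 5pi/6: X(z) = z*sin(5pi/6)/(z^2-2z*cos(5pi/6)+1)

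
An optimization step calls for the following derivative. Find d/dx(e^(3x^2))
Chain rule: d/dx[e^u] = e^u · u' where u = 3x^2
u' = 6x

Answer: 6x·e^(3x^2)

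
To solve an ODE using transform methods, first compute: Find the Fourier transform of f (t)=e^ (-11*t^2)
The Fourier transform of a Gaussian e^(-a*t^2) is sqrt(pi/a)*e^(-omega^2/(4a)).
With a=11: F(omega)=sqrt(pi/11)*e^(-omega^2/44)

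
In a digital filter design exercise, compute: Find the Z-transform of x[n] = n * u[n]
Standard pair: Z{n * u[n]}=z/(z-1)^2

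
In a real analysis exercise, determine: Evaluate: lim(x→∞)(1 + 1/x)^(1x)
Rewrite as [(1 + 1/x)^x]^1.
lim(1 + 1/x)^x = e^1, so limit = (e^1)^1 = e^1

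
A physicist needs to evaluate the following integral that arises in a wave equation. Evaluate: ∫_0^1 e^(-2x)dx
Antiderivative: (1/(-2))e^(-2x)
Evaluate: (1/(-2))(e^-2-1)

Answer: (e^-2-1)/(-2)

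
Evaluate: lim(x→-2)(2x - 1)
Polynomial is continuous, so substitute x = -2:
2·(-2)-1 = -5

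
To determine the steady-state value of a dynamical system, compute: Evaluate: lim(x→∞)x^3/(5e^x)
Apply L'Hôpital 3 times (∞/∞ each time):
Eventually get 3!/(5e^x) → 0

Answer: 0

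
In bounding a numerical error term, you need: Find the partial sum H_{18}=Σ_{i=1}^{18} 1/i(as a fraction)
H_18 = 1+1/2+1/3+...+1/18
= 14274301/4084080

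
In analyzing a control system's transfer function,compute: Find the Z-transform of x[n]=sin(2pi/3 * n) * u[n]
Z{sin(w0*n)*u[n]}=z*sin(w0)/(z^2-2z*cos(w0)+1)
With w0=2pi/3: X(z)=z*sin(2pi/3)/(z^2-2z*cos(2pi/3)+1)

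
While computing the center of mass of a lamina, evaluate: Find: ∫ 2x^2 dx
Using power rule: ∫ 2x^2 dx=2/3 x^3+C=(2/3)x^3+C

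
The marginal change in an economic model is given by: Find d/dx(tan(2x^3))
Chain rule: d/dx[tan(u)]=sec²(u)·u' where u=2x^3
u'=6x^2

Answer: 6x^2·sec²(2x^3)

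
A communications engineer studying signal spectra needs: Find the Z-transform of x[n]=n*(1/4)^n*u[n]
Using the property Z{n * a^n * u[n]}=az/(z-a)^2
With a=1/4: X(z)=(1/4)z/(z - 1/4)^2, |z| > 1/4

Answer: (1/4)z/(z - 1/4)^2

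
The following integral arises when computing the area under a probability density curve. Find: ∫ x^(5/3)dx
Power rule: ∫ x^(5/3) dx = x^(8/3)/(8/3)+C

Answer: (3/8)·x^(8/3)+C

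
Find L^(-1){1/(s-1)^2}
L^(-1){1/(s-a)^n} = t^(n-1)·e^(at)/(n-1)!
Here a = 1, n = 2: t^1·e^(t)/1

Answer: t·e^(t)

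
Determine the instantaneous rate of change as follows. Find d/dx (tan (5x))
Chain rule: d/dx[tan(u)] = sec²(u)·u' where u = 5x
u' = 5

Answer: 5·sec²(5x)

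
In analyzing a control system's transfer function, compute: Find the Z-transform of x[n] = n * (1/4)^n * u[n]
Using the property Z{n * a^n * u[n]} = az/(z-a)^2
With a = 1/4: X(z) = (1/4)z/(z - 1/4)^2, |z| > 1/4

Answer: (1/4)z/(z - 1/4)^2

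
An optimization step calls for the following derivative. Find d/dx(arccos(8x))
d/dx[arccos(u)]=-u'/√(1-u²), u=8x, u'=8

Answer: -8/√(1 - 64x²)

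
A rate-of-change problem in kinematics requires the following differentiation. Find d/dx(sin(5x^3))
Chain rule: d/dx[sin(u)]=cos(u)·u' where u=5x^3
u'=15x^2

Answer: 15x^2·cos(5x^3)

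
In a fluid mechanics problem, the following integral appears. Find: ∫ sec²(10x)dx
Since d/dx[tan(10x)] = 10sec²(10x), integral = tan(10x)/10+C

Answer: (1/10)tan(10x)+C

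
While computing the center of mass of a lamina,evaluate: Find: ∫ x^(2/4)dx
Power rule: ∫ x^(1/2) dx = x^(3/2)/(3/2) + C

Answer: (2/3)·x^(3/2) + C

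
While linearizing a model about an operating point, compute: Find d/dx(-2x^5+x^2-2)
Power rule: d/dx(ax^n) = n·a·x^(n-1)
Term by term: -10·x^4 + 2·x

Answer: -10x^4 + 2x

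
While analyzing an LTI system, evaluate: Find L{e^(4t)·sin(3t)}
First shifting: L{e^(at)f(t)}=F(s-a)
L{sin(3t)}=3/(s²+9)
Shift: 3/((s-4)²+9)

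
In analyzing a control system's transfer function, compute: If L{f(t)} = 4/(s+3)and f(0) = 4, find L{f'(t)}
L{f'(t)}=s·F(s) - f(0)=4s/(s + 3) - 4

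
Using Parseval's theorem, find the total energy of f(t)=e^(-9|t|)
Parseval's theorem: E=integral |f(t)|^2 dt=(1/2pi) integral |F(omega)|^2 domega
E=integral_{-inf}^{inf} e^(-18|t|) dt=2*integral_0^inf e^(-18t) dt=2/(2*9)=1/9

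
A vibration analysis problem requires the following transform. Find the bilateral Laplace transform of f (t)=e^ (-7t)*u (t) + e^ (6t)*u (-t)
For e^(-7t) * u(t): L=1/(s+7), Re(s) > -7
For e^(6t) * u(-t): L=-1/(s-6), Re(s) < 6
Combined: F(s)=1/(s+7)-1/(s-6), -7 < Re(s) < 6

Answer: 1/(s+7)-1/(s-6), ROC: -7 < Re(s) < 6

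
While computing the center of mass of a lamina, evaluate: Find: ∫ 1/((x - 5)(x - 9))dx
Partial fractions: 1/((x-5)(x-9)) = A/(x-5)+B/(x-9)
A = -1/4, B = 1/4
∫ [-1/4· 1/(x-5)+1/4· 1/(x-9)] dx
= (1/4)[ln|x-9| - ln|x-5|]+C

Answer: (1/4)·ln|(x-9)/(x-5)|+C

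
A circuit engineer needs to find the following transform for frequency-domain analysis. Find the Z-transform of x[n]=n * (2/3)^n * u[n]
Using the property Z{n*a^n*u[n]}=az/(z-a)^2
With a=2/3: X(z)=(2/3)z/(z - 2/3)^2, |z| > 2/3

Answer: (2/3)z/(z - 2/3)^2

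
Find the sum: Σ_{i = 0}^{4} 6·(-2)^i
Geometric series: S=a(1 - r^n)/(1 - r)
a=6, r=-2, n=5
S=6(1 + 32)/3=66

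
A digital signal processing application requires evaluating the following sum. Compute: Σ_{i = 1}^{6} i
Using formula: Σ i^1 = n(n + 1)/2 = 6·7/2 = 21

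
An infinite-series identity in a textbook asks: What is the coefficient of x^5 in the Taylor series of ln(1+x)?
ln(1+x)=Σ (-1)^(n+1) x^n/n
Coefficient of x^5=(-1)^6/5=1/5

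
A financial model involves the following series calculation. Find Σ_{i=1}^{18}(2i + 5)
=2·Σ i+5·18=2·171+90=432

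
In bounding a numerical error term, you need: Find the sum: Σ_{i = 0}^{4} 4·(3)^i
Geometric series: S=a(1 - r^n)/(1 - r)
a=4, r=3, n=5
S=4(1 - 243)/-2=484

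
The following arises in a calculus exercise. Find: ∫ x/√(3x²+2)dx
Let u=3x²+2, du=6x dx
∫ (1/6)·u^(-1/2) du=√u/3+C

Answer: √(3x²+2)/3+C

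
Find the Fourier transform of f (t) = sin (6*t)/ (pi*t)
sin(W * t)/(pi * t)=(W/pi) * sinc(W * t/pi) is the impulse response of the ideal low-pass filter with cutoff W (here W=6).
Its Fourier transform is a rectangular function:
F(omega)=1 for |omega| < 6, 0 otherwise

Answer: rect(omega/12) [i.e., 1 for |omega| < 6, 0 otherwise]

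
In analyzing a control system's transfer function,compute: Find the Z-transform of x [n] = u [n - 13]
Using the time-shift property: Z{u[n-13]}=z^(-13)*z/(z-1)
=z^(-12)/(z-1)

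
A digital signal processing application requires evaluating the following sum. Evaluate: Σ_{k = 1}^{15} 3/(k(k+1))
Partial fractions: 3/(k(k + 1))=3/k - 3/(k + 1)
Telescoping sum: 3(1 - 1/16)=3·15/16

Answer: 45/16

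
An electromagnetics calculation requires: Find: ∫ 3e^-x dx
Since d/dx[e^-x] = - e^-x, we get -3e^-x + C

Answer: -3e^-x + C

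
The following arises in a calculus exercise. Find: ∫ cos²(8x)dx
Using identity cos²(u) = (1 + cos(2u))/2:
∫ (1 + cos(16x))/2 dx = x/2 + sin(16x)/32 + C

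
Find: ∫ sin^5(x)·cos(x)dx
Let u = sin(x), du = cos(x) dx
∫ u^5 du = u^6/6+C

Answer: sin^6(x)/6+C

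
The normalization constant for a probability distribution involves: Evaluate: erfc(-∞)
erfc(x)=1 - erf(x); erfc(-∞)=1 - erf(-∞)=1 - (-1)=2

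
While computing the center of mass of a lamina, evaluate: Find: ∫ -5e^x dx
Since d/dx[e^x] = + e^x, we get -5e^x + C

Answer: -5e^x + C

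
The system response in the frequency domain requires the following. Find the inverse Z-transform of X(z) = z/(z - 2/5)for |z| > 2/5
Standard pair: z/(z-a) <-> a^n*u[n] for causal signals
With a = 2/5: x[n] = (2/5)^n*u[n]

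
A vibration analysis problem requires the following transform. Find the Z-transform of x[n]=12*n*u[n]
Z{n * u[n]} = z/(z-1)^2
By linearity: Z{12 * n * u[n]} = 12z/(z-1)^2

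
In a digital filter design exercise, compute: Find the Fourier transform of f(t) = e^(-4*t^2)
The Fourier transform of a Gaussian e^(-a * t^2) is sqrt(pi/a) * e^(-omega^2/(4a)).
With a = 4: F(omega) = sqrt(pi)/2 * e^(-omega^2/16)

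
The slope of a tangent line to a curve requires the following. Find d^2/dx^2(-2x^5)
Apply power rule 2 times:
d^1: -10x^4
d^2: -40x^3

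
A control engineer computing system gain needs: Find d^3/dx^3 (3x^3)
Apply power rule 3 times:
d^1: 9x^2
d^2: 18x
d^3: 18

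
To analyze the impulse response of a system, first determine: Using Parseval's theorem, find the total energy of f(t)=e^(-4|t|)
Parseval's theorem: E = integral |f(t)|^2 dt = (1/2pi) integral |F(omega)|^2 domega
E = integral_{-inf}^{inf} e^(-8|t|) dt = 2 * integral_0^inf e^(-8t) dt = 2/(2 * 4) = 1/4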